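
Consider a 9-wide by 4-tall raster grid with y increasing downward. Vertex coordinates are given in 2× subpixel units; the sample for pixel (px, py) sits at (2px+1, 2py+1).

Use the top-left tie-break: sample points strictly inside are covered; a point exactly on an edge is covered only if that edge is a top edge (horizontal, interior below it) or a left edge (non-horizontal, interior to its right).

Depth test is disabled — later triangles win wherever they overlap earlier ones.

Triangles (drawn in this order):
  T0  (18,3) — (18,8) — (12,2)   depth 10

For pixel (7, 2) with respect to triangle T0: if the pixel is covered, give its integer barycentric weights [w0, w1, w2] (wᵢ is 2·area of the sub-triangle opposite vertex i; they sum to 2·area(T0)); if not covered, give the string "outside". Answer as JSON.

T0:
  2·area = 30
  edge (18, 3)→(18, 8): d=(0,5) right/bottom  bias=-1
  edge (18, 8)→(12, 2): d=(-6,-6) top-left  bias=+0
  edge (12, 2)→(18, 3): d=(6,1) right/bottom  bias=-1
    (5,0)@(11, 1): e=[35,0,-5] → .  [on edge]
    (6,1)@(13, 3): e=[25,0,5] → X  [on edge]
    (7,1)@(15, 3): e=[15,12,3] → X
    (8,1)@(17, 3): e=[5,24,1] → X
    (6,2)@(13, 5): e=[25,-12,17] → .
    (7,2)@(15, 5): e=[15,0,15] → X  [on edge]
    (7,3)@(15, 7): e=[15,-12,27] → .
    (8,3)@(17, 7): e=[5,0,25] → X  [on edge]
  covered (6 px):
    . . . . . . . . .
    . . . . . . X X X
    . . . . . . . X X
    . . . . . . . . X

Final: [0,15,15]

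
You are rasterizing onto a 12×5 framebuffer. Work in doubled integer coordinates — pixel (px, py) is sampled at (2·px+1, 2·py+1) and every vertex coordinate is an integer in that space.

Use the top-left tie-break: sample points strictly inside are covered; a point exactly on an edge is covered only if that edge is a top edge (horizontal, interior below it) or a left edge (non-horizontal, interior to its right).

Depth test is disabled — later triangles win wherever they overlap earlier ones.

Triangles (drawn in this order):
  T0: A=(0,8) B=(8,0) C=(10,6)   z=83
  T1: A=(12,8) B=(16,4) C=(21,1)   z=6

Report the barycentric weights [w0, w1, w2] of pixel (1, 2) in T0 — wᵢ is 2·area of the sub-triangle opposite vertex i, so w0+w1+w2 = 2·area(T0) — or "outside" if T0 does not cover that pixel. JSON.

T0:
  2·area = 64
  edge (0, 8)→(8, 0): d=(8,-8) top-left  bias=+0
  edge (8, 0)→(10, 6): d=(2,6) right/bottom  bias=-1
  edge (10, 6)→(0, 8): d=(-10,2) right/bottom  bias=-1
    (3,0)@(7, 1): e=[0,8,56] → #  [on edge]
    (4,0)@(9, 1): e=[16,-4,52] → ·
    (2,1)@(5, 3): e=[0,24,40] → #  [on edge]
    (4,1)@(9, 3): e=[32,0,32] → ·  [on edge]
    (1,2)@(3, 5): e=[0,40,24] → #  [on edge]
    (4,2)@(9, 5): e=[48,4,12] → #
    (5,2)@(11, 5): e=[64,-8,8] → ·
    (7,2)@(15, 5): e=[96,-32,0] → ·  [on edge]
    (0,3)@(1, 7): e=[0,56,8] → #  [on edge]
    (2,3)@(5, 7): e=[32,32,0] → ·  [on edge]
    (3,3)@(7, 7): e=[48,20,-4] → ·
    (4,3)@(9, 7): e=[64,8,-8] → ·
    (5,4)@(11, 9): e=[96,0,-32] → ·  [on edge]
  covered (9 px):
    · · · # · · · · · · · ·
    · · # # · · · · · · · ·
    · # # # # · · · · · · ·
    # # · · · · · · · · · ·
    · · · · · · · · · · · ·
T1:
  2·area = 8
  edge (12, 8)→(16, 4): d=(4,-4) top-left  bias=+0
  edge (16, 4)→(21, 1): d=(5,-3) top-left  bias=+0
  edge (21, 1)→(12, 8): d=(-9,7) right/bottom  bias=-1
    (9,0)@(19, 1): e=[0,-6,14] → ·  [on edge]
    (10,0)@(21, 1): e=[8,0,0] → ·  [on edge]
    (8,1)@(17, 3): e=[0,-2,10] → ·  [on edge]
    (7,2)@(15, 5): e=[0,2,6] → #  [on edge]
    (8,2)@(17, 5): e=[8,8,-8] → ·
    (5,3)@(11, 7): e=[-8,0,16] → ·  [on edge]
    (6,3)@(13, 7): e=[0,6,2] → #  [on edge]
    (7,3)@(15, 7): e=[8,12,-12] → ·
    (5,4)@(11, 9): e=[0,10,-2] → ·  [on edge]
    (6,4)@(13, 9): e=[8,16,-16] → ·
  covered (2 px):
    · · · · · · · · · · · ·
    · · · · · · · · · · · ·
    · · · · · · · # · · · ·
    · · · · · · # · · · · ·
    · · · · · · · · · · · ·

Result: [40,24,0]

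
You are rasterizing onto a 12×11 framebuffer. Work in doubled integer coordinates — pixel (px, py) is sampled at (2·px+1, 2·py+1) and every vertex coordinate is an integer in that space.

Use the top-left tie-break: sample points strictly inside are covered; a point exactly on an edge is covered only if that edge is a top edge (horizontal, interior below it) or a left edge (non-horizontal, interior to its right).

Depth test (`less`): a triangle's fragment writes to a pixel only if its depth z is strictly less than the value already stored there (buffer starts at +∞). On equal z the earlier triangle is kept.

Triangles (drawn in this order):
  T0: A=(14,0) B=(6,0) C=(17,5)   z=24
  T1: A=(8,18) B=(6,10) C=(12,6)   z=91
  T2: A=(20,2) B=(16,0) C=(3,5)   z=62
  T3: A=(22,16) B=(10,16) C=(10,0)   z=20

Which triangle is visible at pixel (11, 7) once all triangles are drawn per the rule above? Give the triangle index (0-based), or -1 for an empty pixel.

T0:
  2·area = 40  (B↔C swapped to make it positive)
  edge (14, 0)→(17, 5): d=(3,5) right/bottom  bias=-1
  edge (17, 5)→(6, 0): d=(-11,-5) top-left  bias=+0
  edge (6, 0)→(14, 0): d=(8,0) top-left  bias=+0
    (4,0)@(9, 1): e=[28,4,8] → X
    (5,0)@(11, 1): e=[18,14,8] → X
    (6,0)@(13, 1): e=[8,24,8] → X
    (7,0)@(15, 1): e=[-2,34,8] → .
    (4,1)@(9, 3): e=[34,-18,24] → .
    (5,1)@(11, 3): e=[24,-8,24] → .
    (6,1)@(13, 3): e=[14,2,24] → X
    (7,1)@(15, 3): e=[4,12,24] → X
    (8,1)@(17, 3): e=[-6,22,24] → .
    (6,2)@(13, 5): e=[20,-20,40] → .
    (7,2)@(15, 5): e=[10,-10,40] → .
    (8,2)@(17, 5): e=[0,0,40] → .  [on edge]
    (11,7)@(23, 15): e=[0,-80,120] → .  [on edge]
  covered (5 px):
    . . . . X X X . . . . .
    . . . . . . X X . . . .
    . . . . . . . . . . . .
    . . . . . . . . . . . .
    . . . . . . . . . . . .
    . . . . . . . . . . . .
    . . . . . . . . . . . .
    . . . . . . . . . . . .
    . . . . . . . . . . . .
    . . . . . . . . . . . .
    . . . . . . . . . . . .
T1:
  2·area = 56
  edge (8, 18)→(6, 10): d=(-2,-8) top-left  bias=+0
  edge (6, 10)→(12, 6): d=(6,-4) top-left  bias=+0
  edge (12, 6)→(8, 18): d=(-4,12) right/bottom  bias=-1
    (6,1)@(13, 3): e=[70,-14,0] → .  [on edge]
    (5,3)@(11, 7): e=[46,2,8] → X
    (6,3)@(13, 7): e=[62,10,-16] → .
    (4,4)@(9, 9): e=[26,6,24] → X
    (5,4)@(11, 9): e=[42,14,0] → .  [on edge]
    (3,5)@(7, 11): e=[6,10,40] → X
    (5,5)@(11, 11): e=[38,26,-8] → .
    (3,6)@(7, 13): e=[2,22,32] → X
    (5,6)@(11, 13): e=[34,38,-16] → .
    (3,7)@(7, 15): e=[-2,34,24] → .
    (4,7)@(9, 15): e=[14,42,0] → .  [on edge]
    (3,10)@(7, 21): e=[-14,70,0] → .  [on edge]
  covered (6 px):
    . . . . . . . . . . . .
    . . . . . . . . . . . .
    . . . . . . . . . . . .
    . . . . . X . . . . . .
    . . . . X . . . . . . .
    . . . X X . . . . . . .
    . . . X X . . . . . . .
    . . . . . . . . . . . .
    . . . . . . . . . . . .
    . . . . . . . . . . . .
    . . . . . . . . . . . .
T2:
  2·area = 46  (B↔C swapped to make it positive)
  edge (20, 2)→(3, 5): d=(-17,3) right/bottom  bias=-1
  edge (3, 5)→(16, 0): d=(13,-5) top-left  bias=+0
  edge (16, 0)→(20, 2): d=(4,2) right/bottom  bias=-1
    (7,0)@(15, 1): e=[32,8,6] → X
    (8,0)@(17, 1): e=[26,18,2] → X
    (9,0)@(19, 1): e=[20,28,-2] → .
    (4,1)@(9, 3): e=[16,4,26] → X
    (5,1)@(11, 3): e=[10,14,22] → X
    (6,1)@(13, 3): e=[4,24,18] → X
    (7,1)@(15, 3): e=[-2,34,14] → .
    (8,1)@(17, 3): e=[-8,44,10] → .
    (1,2)@(3, 5): e=[0,0,46] → .  [on edge]
    (4,2)@(9, 5): e=[-18,30,34] → .
    (5,2)@(11, 5): e=[-24,40,30] → .
    (6,2)@(13, 5): e=[-30,50,26] → .
  covered (5 px):
    . . . . . . . X X . . .
    . . . . X X X . . . . .
    . . . . . . . . . . . .
    . . . . . . . . . . . .
    . . . . . . . . . . . .
    . . . . . . . . . . . .
    . . . . . . . . . . . .
    . . . . . . . . . . . .
    . . . . . . . . . . . .
    . . . . . . . . . . . .
    . . . . . . . . . . . .
T3:
  2·area = 192
  edge (22, 16)→(10, 16): d=(-12,0) right/bottom  bias=-1
  edge (10, 16)→(10, 0): d=(0,-16) top-left  bias=+0
  edge (10, 0)→(22, 16): d=(12,16) right/bottom  bias=-1
    (5,1)@(11, 3): e=[156,16,20] → X
    (6,1)@(13, 3): e=[156,48,-12] → .
    (5,2)@(11, 5): e=[132,16,44] → X
    (6,2)@(13, 5): e=[132,48,12] → X
    (7,2)@(15, 5): e=[132,80,-20] → .
    (5,3)@(11, 7): e=[108,16,68] → X
    (7,3)@(15, 7): e=[108,80,4] → X
    (8,3)@(17, 7): e=[108,112,-28] → .
    (5,4)@(11, 9): e=[84,16,92] → X
    (8,4)@(17, 9): e=[84,112,-4] → .
    (5,5)@(11, 11): e=[60,16,116] → X
    (8,5)@(17, 11): e=[60,112,20] → X
  covered (24 px):
    . . . . . . . . . . . .
    . . . . . X . . . . . .
    . . . . . X X . . . . .
    . . . . . X X X . . . .
    . . . . . X X X . . . .
    . . . . . X X X X . . .
    . . . . . X X X X X . .
    . . . . . X X X X X X .
    . . . . . . . . . . . .
    . . . . . . . . . . . .
    . . . . . . . . . . . .

Z-buffer (winner per pixel, '.' = empty):
  . . . . 0 0 0 2 2 . . .
  . . . . 2 3 0 0 . . . .
  . . . . . 3 3 . . . . .
  . . . . . 3 3 3 . . . .
  . . . . 1 3 3 3 . . . .
  . . . 1 1 3 3 3 3 . . .
  . . . 1 1 3 3 3 3 3 . .
  . . . . . 3 3 3 3 3 3 .
  . . . . . . . . . . . .
  . . . . . . . . . . . .
  . . . . . . . . . . . .

Final: -1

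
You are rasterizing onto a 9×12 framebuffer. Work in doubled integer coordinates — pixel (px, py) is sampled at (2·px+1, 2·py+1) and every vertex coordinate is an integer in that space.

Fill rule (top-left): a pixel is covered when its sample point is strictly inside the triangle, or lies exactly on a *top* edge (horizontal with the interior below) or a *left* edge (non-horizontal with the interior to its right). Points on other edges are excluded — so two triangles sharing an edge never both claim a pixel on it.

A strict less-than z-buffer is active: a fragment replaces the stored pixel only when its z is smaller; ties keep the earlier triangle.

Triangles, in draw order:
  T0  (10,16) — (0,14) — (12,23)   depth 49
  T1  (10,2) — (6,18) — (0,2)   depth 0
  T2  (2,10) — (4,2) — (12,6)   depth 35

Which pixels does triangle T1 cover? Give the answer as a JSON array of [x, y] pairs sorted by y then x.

T0:
  2·area = 66  (B↔C swapped to make it positive)
  edge (10, 16)→(12, 23): d=(2,7) right/bottom  bias=-1
  edge (12, 23)→(0, 14): d=(-12,-9) top-left  bias=+0
  edge (0, 14)→(10, 16): d=(10,2) right/bottom  bias=-1
    (1,7)@(3, 15): e=[47,15,4] → X
    (2,7)@(5, 15): e=[33,33,0] → .  [on edge]
    (1,8)@(3, 17): e=[51,-9,24] → .
    (2,8)@(5, 17): e=[37,9,20] → X
    (3,8)@(7, 17): e=[23,27,16] → X
    (4,8)@(9, 17): e=[9,45,12] → X
    (5,8)@(11, 17): e=[-5,63,8] → .
    (7,8)@(15, 17): e=[-33,99,0] → .  [on edge]
    (2,9)@(5, 19): e=[41,-15,40] → .
    (3,9)@(7, 19): e=[27,3,36] → X
    (5,9)@(11, 19): e=[-1,39,28] → .
    (3,10)@(7, 21): e=[31,-21,56] → .
  covered (7 px):
    . . . . . . . . .
    . . . . . . . . .
    . . . . . . . . .
    . . . . . . . . .
    . . . . . . . . .
    . . . . . . . . .
    . . . . . . . . .
    . X . . . . . . .
    . . X X X . . . .
    . . . X X . . . .
    . . . . . X . . .
    . . . . . . . . .
T1:
  2·area = 160
  edge (10, 2)→(6, 18): d=(-4,16) right/bottom  bias=-1
  edge (6, 18)→(0, 2): d=(-6,-16) top-left  bias=+0
  edge (0, 2)→(10, 2): d=(10,0) top-left  bias=+0
    (0,1)@(1, 3): e=[140,10,10] → X
    (1,1)@(3, 3): e=[108,42,10] → X
    (2,1)@(5, 3): e=[76,74,10] → X
    (3,1)@(7, 3): e=[44,106,10] → X
    (4,1)@(9, 3): e=[12,138,10] → X
    (5,1)@(11, 3): e=[-20,170,10] → .
    (0,2)@(1, 5): e=[132,-2,30] → .
    (1,2)@(3, 5): e=[100,30,30] → X
    (5,2)@(11, 5): e=[-28,158,30] → .
    (1,3)@(3, 7): e=[92,18,50] → X
    (4,3)@(9, 7): e=[-4,114,50] → .
    (1,4)@(3, 9): e=[84,6,70] → X
  covered (20 px):
    . . . . . . . . .
    X X X X X . . . .
    . X X X X . . . .
    . X X X . . . . .
    . X X X . . . . .
    . . X X . . . . .
    . . X X . . . . .
    . . X . . . . . .
    . . . . . . . . .
    . . . . . . . . .
    . . . . . . . . .
    . . . . . . . . .
T2:
  2·area = 72
  edge (2, 10)→(4, 2): d=(2,-8) top-left  bias=+0
  edge (4, 2)→(12, 6): d=(8,4) right/bottom  bias=-1
  edge (12, 6)→(2, 10): d=(-10,4) right/bottom  bias=-1
    (2,1)@(5, 3): e=[10,4,58] → X
    (3,1)@(7, 3): e=[26,-4,50] → .
    (2,2)@(5, 5): e=[14,20,38] → X
    (3,2)@(7, 5): e=[30,12,30] → X
    (4,2)@(9, 5): e=[46,4,22] → X
    (5,2)@(11, 5): e=[62,-4,14] → .
    (1,3)@(3, 7): e=[2,44,26] → X
    (5,3)@(11, 7): e=[66,12,-6] → .
    (1,4)@(3, 9): e=[6,60,6] → X
    (2,4)@(5, 9): e=[22,52,-2] → .
    (3,4)@(7, 9): e=[38,44,-10] → .
    (4,4)@(9, 9): e=[54,36,-18] → .
  covered (9 px):
    . . . . . . . . .
    . . X . . . . . .
    . . X X X . . . .
    . X X X X . . . .
    . X . . . . . . .
    . . . . . . . . .
    . . . . . . . . .
    . . . . . . . . .
    . . . . . . . . .
    . . . . . . . . .
    . . . . . . . . .
    . . . . . . . . .

Final: [[0,1],[1,1],[2,1],[3,1],[4,1],[1,2],[2,2],[3,2],[4,2],[1,3],[2,3],[3,3],[1,4],[2,4],[3,4],[2,5],[3,5],[2,6],[3,6],[2,7]]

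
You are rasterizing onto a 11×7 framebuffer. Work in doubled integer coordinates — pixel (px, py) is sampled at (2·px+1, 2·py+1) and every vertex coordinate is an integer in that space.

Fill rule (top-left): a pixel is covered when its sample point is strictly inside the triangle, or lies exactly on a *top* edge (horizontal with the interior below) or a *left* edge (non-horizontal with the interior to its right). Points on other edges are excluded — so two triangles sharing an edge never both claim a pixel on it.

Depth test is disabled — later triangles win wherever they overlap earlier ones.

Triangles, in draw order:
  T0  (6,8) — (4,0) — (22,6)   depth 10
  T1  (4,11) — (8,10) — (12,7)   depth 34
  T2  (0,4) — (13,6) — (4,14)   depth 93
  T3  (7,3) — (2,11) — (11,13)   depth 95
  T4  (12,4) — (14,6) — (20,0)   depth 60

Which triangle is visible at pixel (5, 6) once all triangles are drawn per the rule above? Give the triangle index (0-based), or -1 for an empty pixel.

T0:
  2·area = 132
  edge (6, 8)→(4, 0): d=(-2,-8) top-left  bias=+0
  edge (4, 0)→(22, 6): d=(18,6) right/bottom  bias=-1
  edge (22, 6)→(6, 8): d=(-16,2) right/bottom  bias=-1
    (2,0)@(5, 1): e=[6,12,114] → X
    (3,0)@(7, 1): e=[22,0,110] → .  [on edge]
    (2,1)@(5, 3): e=[2,48,82] → X
    (3,1)@(7, 3): e=[18,36,78] → X
    (4,1)@(9, 3): e=[34,24,74] → X
    (5,1)@(11, 3): e=[50,12,70] → X
    (6,1)@(13, 3): e=[66,0,66] → .  [on edge]
    (2,2)@(5, 5): e=[-2,84,50] → .
    (3,2)@(7, 5): e=[14,72,46] → X
    (6,2)@(13, 5): e=[62,36,34] → X
    (7,2)@(15, 5): e=[78,24,30] → X
    (8,2)@(17, 5): e=[94,12,26] → X
    (9,2)@(19, 5): e=[110,0,22] → .  [on edge]
  covered (15 px):
    . . X . . . . . . . .
    . . X X X X . . . . .
    . . . X X X X X X . .
    . . . X X X X . . . .
    . . . . . . . . . . .
    . . . . . . . . . . .
    . . . . . . . . . . .
T1:
  2·area = 8  (B↔C swapped to make it positive)
  edge (4, 11)→(12, 7): d=(8,-4) top-left  bias=+0
  edge (12, 7)→(8, 10): d=(-4,3) right/bottom  bias=-1
  edge (8, 10)→(4, 11): d=(-4,1) right/bottom  bias=-1
    (4,4)@(9, 9): e=[4,1,3] → X
    (5,4)@(11, 9): e=[12,-5,1] → .
    (4,5)@(9, 11): e=[20,-7,-5] → .
  covered (1 px):
    . . . . . . . . . . .
    . . . . . . . . . . .
    . . . . . . . . . . .
    . . . . . . . . . . .
    . . . . X . . . . . .
    . . . . . . . . . . .
    . . . . . . . . . . .
T2:
  2·area = 122
  edge (0, 4)→(13, 6): d=(13,2) right/bottom  bias=-1
  edge (13, 6)→(4, 14): d=(-9,8) right/bottom  bias=-1
  edge (4, 14)→(0, 4): d=(-4,-10) top-left  bias=+0
    (0,2)@(1, 5): e=[11,105,6] → X
    (1,2)@(3, 5): e=[7,89,26] → X
    (2,2)@(5, 5): e=[3,73,46] → X
    (3,2)@(7, 5): e=[-1,57,66] → .
    (0,3)@(1, 7): e=[37,87,-2] → .
    (1,3)@(3, 7): e=[33,71,18] → X
    (3,3)@(7, 7): e=[25,39,58] → X
    (4,3)@(9, 7): e=[21,23,78] → X
    (5,3)@(11, 7): e=[17,7,98] → X
    (6,3)@(13, 7): e=[13,-9,118] → .
    (1,4)@(3, 9): e=[59,53,10] → X
    (5,4)@(11, 9): e=[43,-11,90] → .
  covered (16 px):
    . . . . . . . . . . .
    . . . . . . . . . . .
    X X X . . . . . . . .
    . X X X X X . . . . .
    . X X X X . . . . . .
    . X X X . . . . . . .
    . . X . . . . . . . .
T3:
  2·area = 82  (B↔C swapped to make it positive)
  edge (7, 3)→(11, 13): d=(4,10) right/bottom  bias=-1
  edge (11, 13)→(2, 11): d=(-9,-2) top-left  bias=+0
  edge (2, 11)→(7, 3): d=(5,-8) top-left  bias=+0
    (3,1)@(7, 3): e=[0,82,0] → .  [on edge]
    (3,2)@(7, 5): e=[8,64,10] → X
    (4,2)@(9, 5): e=[-12,68,26] → .
    (2,3)@(5, 7): e=[36,42,4] → X
    (4,3)@(9, 7): e=[-4,50,36] → .
    (2,4)@(5, 9): e=[44,24,14] → X
    (4,4)@(9, 9): e=[4,32,46] → X
    (5,4)@(11, 9): e=[-16,36,62] → .
    (1,5)@(3, 11): e=[72,2,8] → X
    (5,5)@(11, 11): e=[-8,18,72] → .
    (1,6)@(3, 13): e=[80,-16,18] → .
    (2,6)@(5, 13): e=[60,-12,34] → .
    (5,6)@(11, 13): e=[0,0,82] → .  [on edge]
  covered (10 px):
    . . . . . . . . . . .
    . . . . . . . . . . .
    . . . X . . . . . . .
    . . X X . . . . . . .
    . . X X X . . . . . .
    . X X X X . . . . . .
    . . . . . . . . . . .
T4:
  2·area = 24  (B↔C swapped to make it positive)
  edge (12, 4)→(20, 0): d=(8,-4) top-left  bias=+0
  edge (20, 0)→(14, 6): d=(-6,6) right/bottom  bias=-1
  edge (14, 6)→(12, 4): d=(-2,-2) top-left  bias=+0
    (4,0)@(9, 1): e=[-36,60,0] → .  [on edge]
    (9,0)@(19, 1): e=[4,0,20] → .  [on edge]
    (5,1)@(11, 3): e=[-12,36,0] → .  [on edge]
    (7,1)@(15, 3): e=[4,12,8] → X
    (8,1)@(17, 3): e=[12,0,12] → .  [on edge]
    (6,2)@(13, 5): e=[12,12,0] → X  [on edge]
    (7,2)@(15, 5): e=[20,0,4] → .  [on edge]
    (6,3)@(13, 7): e=[28,0,-4] → .  [on edge]
    (7,3)@(15, 7): e=[36,-12,0] → .  [on edge]
    (5,4)@(11, 9): e=[36,0,-12] → .  [on edge]
    (8,4)@(17, 9): e=[60,-36,0] → .  [on edge]
    (4,5)@(9, 11): e=[44,0,-20] → .  [on edge]
    (9,5)@(19, 11): e=[84,-60,0] → .  [on edge]
    (3,6)@(7, 13): e=[52,0,-28] → .  [on edge]
    (10,6)@(21, 13): e=[108,-84,0] → .  [on edge]
  covered (2 px):
    . . . . . . . . . . .
    . . . . . . . X . . .
    . . . . . . X . . . .
    . . . . . . . . . . .
    . . . . . . . . . . .
    . . . . . . . . . . .
    . . . . . . . . . . .

Z-buffer (winner per pixel, '.' = empty):
  . . 0 . . . . . . . .
  . . 0 0 0 0 . 4 . . .
  2 2 2 3 0 0 4 0 0 . .
  . 2 3 3 2 2 0 . . . .
  . 2 3 3 3 . . . . . .
  . 3 3 3 3 . . . . . .
  . . 2 . . . . . . . .

Final: -1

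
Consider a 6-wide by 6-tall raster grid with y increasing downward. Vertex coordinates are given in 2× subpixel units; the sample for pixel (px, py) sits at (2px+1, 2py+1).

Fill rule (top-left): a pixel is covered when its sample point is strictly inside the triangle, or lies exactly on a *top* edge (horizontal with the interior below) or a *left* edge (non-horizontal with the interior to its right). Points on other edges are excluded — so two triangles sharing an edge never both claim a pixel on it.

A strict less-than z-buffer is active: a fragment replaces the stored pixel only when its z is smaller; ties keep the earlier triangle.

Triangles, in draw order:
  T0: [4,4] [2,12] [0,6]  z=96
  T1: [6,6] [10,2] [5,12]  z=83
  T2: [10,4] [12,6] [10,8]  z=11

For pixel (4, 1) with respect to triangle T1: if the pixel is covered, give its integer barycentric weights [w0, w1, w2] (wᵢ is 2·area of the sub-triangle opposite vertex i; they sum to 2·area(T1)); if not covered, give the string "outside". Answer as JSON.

T0:
  2·area = 28
  edge (4, 4)→(2, 12): d=(-2,8) right/bottom  bias=-1
  edge (2, 12)→(0, 6): d=(-2,-6) top-left  bias=+0
  edge (0, 6)→(4, 4): d=(4,-2) top-left  bias=+0
    (1,2)@(3, 5): e=[6,20,2] → █
    (2,2)@(5, 5): e=[-10,32,6] → ·
    (0,3)@(1, 7): e=[18,4,6] → █
    (2,3)@(5, 7): e=[-14,28,14] → ·
    (0,4)@(1, 9): e=[14,0,14] → █  [on edge]
    (1,4)@(3, 9): e=[-2,12,18] → ·
    (0,5)@(1, 11): e=[10,-4,22] → ·
  covered (4 px):
    · · · · · ·
    · · · · · ·
    · █ · · · ·
    █ █ · · · ·
    █ · · · · ·
    · · · · · ·
T1:
  2·area = 20
  edge (6, 6)→(10, 2): d=(4,-4) top-left  bias=+0
  edge (10, 2)→(5, 12): d=(-5,10) right/bottom  bias=-1
  edge (5, 12)→(6, 6): d=(1,-6) top-left  bias=+0
    (5,0)@(11, 1): e=[0,-5,25] → ·  [on edge]
    (4,1)@(9, 3): e=[0,5,15] → █  [on edge]
    (5,1)@(11, 3): e=[8,-15,27] → ·
    (3,2)@(7, 5): e=[0,15,5] → █  [on edge]
    (4,2)@(9, 5): e=[8,-5,17] → ·
    (2,3)@(5, 7): e=[0,25,-5] → ·  [on edge]
    (3,3)@(7, 7): e=[8,5,7] → █
    (4,3)@(9, 7): e=[16,-15,19] → ·
    (1,4)@(3, 9): e=[0,35,-15] → ·  [on edge]
    (3,4)@(7, 9): e=[16,-5,9] → ·
    (0,5)@(1, 11): e=[0,45,-25] → ·  [on edge]
  covered (3 px):
    · · · · · ·
    · · · · █ ·
    · · · █ · ·
    · · · █ · ·
    · · · · · ·
    · · · · · ·
T2:
  2·area = 8
  edge (10, 4)→(12, 6): d=(2,2) right/bottom  bias=-1
  edge (12, 6)→(10, 8): d=(-2,2) right/bottom  bias=-1
  edge (10, 8)→(10, 4): d=(0,-4) top-left  bias=+0
    (3,0)@(7, 1): e=[0,20,-12] → ·  [on edge]
    (4,1)@(9, 3): e=[0,12,-4] → ·  [on edge]
    (5,2)@(11, 5): e=[0,4,4] → ·  [on edge]
    (5,3)@(11, 7): e=[4,0,4] → ·  [on edge]
    (4,4)@(9, 9): e=[12,0,-4] → ·  [on edge]
    (3,5)@(7, 11): e=[20,0,-12] → ·  [on edge]
  covered (0 px):
    · · · · · ·
    · · · · · ·
    · · · · · ·
    · · · · · ·
    · · · · · ·
    · · · · · ·

Final: [5,15,0]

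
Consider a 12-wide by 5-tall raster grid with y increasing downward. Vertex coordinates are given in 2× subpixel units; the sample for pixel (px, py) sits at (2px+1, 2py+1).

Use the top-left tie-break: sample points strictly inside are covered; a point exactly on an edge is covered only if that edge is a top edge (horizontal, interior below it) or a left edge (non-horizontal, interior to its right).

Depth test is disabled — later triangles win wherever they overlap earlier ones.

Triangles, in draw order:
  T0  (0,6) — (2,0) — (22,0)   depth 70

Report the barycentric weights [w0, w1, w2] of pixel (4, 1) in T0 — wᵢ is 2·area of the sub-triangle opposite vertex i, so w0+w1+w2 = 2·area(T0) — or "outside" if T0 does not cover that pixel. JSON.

T0:
  2·area = 120
  edge (0, 6)→(2, 0): d=(2,-6) top-left  bias=+0
  edge (2, 0)→(22, 0): d=(20,0) top-left  bias=+0
  edge (22, 0)→(0, 6): d=(-22,6) right/bottom  bias=-1
    (1,0)@(3, 1): e=[8,20,92] → █
    (2,0)@(5, 1): e=[20,20,80] → █
    (3,0)@(7, 1): e=[32,20,68] → █
    (4,0)@(9, 1): e=[44,20,56] → █
    (5,0)@(11, 1): e=[56,20,44] → █
    (6,0)@(13, 1): e=[68,20,32] → █
    (7,0)@(15, 1): e=[80,20,20] → █
    (8,0)@(17, 1): e=[92,20,8] → █
    (9,0)@(19, 1): e=[104,20,-4] → ·
    (0,1)@(1, 3): e=[0,60,60] → █  [on edge]
    (5,1)@(11, 3): e=[60,60,0] → ·  [on edge]
    (6,1)@(13, 3): e=[72,60,-12] → ·
  covered (15 px):
    · █ █ █ █ █ █ █ █ · · ·
    █ █ █ █ █ · · · · · · ·
    █ █ · · · · · · · · · ·
    · · · · · · · · · · · ·
    · · · · · · · · · · · ·

Answer: [60,12,48]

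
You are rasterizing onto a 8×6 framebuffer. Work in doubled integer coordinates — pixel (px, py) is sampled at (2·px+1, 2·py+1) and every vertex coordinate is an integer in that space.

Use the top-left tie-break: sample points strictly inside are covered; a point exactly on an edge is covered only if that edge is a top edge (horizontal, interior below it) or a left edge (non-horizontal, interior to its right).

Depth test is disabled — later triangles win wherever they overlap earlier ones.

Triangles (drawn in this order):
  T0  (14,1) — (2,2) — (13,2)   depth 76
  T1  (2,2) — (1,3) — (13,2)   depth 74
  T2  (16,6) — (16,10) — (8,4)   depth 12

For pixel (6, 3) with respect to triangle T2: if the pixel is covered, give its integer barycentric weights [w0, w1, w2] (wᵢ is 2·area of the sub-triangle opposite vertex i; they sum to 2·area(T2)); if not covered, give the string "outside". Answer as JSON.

T0:
  2·area = 11  (B↔C swapped to make it positive)
  edge (14, 1)→(13, 2): d=(-1,1) right/bottom  bias=-1
  edge (13, 2)→(2, 2): d=(-11,0) right/bottom  bias=-1
  edge (2, 2)→(14, 1): d=(12,-1) top-left  bias=+0
  covered (0 px):
    . . . . . . . .
    . . . . . . . .
    . . . . . . . .
    . . . . . . . .
    . . . . . . . .
    . . . . . . . .
T1:
  2·area = 11  (B↔C swapped to make it positive)
  edge (2, 2)→(13, 2): d=(11,0) top-left  bias=+0
  edge (13, 2)→(1, 3): d=(-12,1) right/bottom  bias=-1
  edge (1, 3)→(2, 2): d=(1,-1) top-left  bias=+0
    (1,0)@(3, 1): e=[-11,22,0] → .  [on edge]
    (0,1)@(1, 3): e=[11,0,0] → .  [on edge]
  covered (0 px):
    . . . . . . . .
    . . . . . . . .
    . . . . . . . .
    . . . . . . . .
    . . . . . . . .
    . . . . . . . .
T2:
  2·area = 32
  edge (16, 6)→(16, 10): d=(0,4) right/bottom  bias=-1
  edge (16, 10)→(8, 4): d=(-8,-6) top-left  bias=+0
  edge (8, 4)→(16, 6): d=(8,2) right/bottom  bias=-1
    (5,2)@(11, 5): e=[20,10,2] → X
    (6,2)@(13, 5): e=[12,22,-2] → .
    (5,3)@(11, 7): e=[20,-6,18] → .
    (6,3)@(13, 7): e=[12,6,14] → X
    (7,3)@(15, 7): e=[4,18,10] → X
    (6,4)@(13, 9): e=[12,-10,30] → .
    (7,4)@(15, 9): e=[4,2,26] → X
    (7,5)@(15, 11): e=[4,-14,42] → .
  covered (4 px):
    . . . . . . . .
    . . . . . . . .
    . . . . . X . .
    . . . . . . X X
    . . . . . . . X
    . . . . . . . .

Result: [6,14,12]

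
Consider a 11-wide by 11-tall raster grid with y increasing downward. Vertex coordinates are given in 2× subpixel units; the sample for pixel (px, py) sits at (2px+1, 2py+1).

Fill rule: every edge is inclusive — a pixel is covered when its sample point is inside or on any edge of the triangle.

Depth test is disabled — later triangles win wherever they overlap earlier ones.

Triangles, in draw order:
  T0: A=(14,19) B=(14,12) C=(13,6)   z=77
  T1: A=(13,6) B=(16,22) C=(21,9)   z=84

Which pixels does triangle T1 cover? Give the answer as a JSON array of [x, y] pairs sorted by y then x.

T0:
  2·area = 7  (B↔C swapped to make it positive)
  edge (14, 19)→(13, 6): d=(-1,-13) inclusive
  edge (13, 6)→(14, 12): d=(1,6) inclusive
  edge (14, 12)→(14, 19): d=(0,7) inclusive
  covered (0 px):
    . . . . . . . . . . .
    . . . . . . . . . . .
    . . . . . . . . . . .
    . . . . . . . . . . .
    . . . . . . . . . . .
    . . . . . . . . . . .
    . . . . . . . . . . .
    . . . . . . . . . . .
    . . . . . . . . . . .
    . . . . . . . . . . .
    . . . . . . . . . . .
T1:
  2·area = 119  (B↔C swapped to make it positive)
  edge (13, 6)→(21, 9): d=(8,3) inclusive
  edge (21, 9)→(16, 22): d=(-5,13) inclusive
  edge (16, 22)→(13, 6): d=(-3,-16) inclusive
    (2,1)@(5, 3): e=[0,238,-119] → .  [on edge]
    (7,3)@(15, 7): e=[2,88,29] → X
    (8,3)@(17, 7): e=[-4,62,61] → .
    (7,4)@(15, 9): e=[18,78,23] → X
    (8,4)@(17, 9): e=[12,52,55] → X
    (9,4)@(19, 9): e=[6,26,87] → X
    (10,4)@(21, 9): e=[0,0,119] → X  [on edge]
    (7,5)@(15, 11): e=[34,68,17] → X
    (10,5)@(21, 11): e=[16,-10,113] → .
    (7,6)@(15, 13): e=[50,58,11] → X
    (10,6)@(21, 13): e=[32,-20,107] → .
    (7,7)@(15, 15): e=[66,48,5] → X
  covered (15 px):
    . . . . . . . . . . .
    . . . . . . . . . . .
    . . . . . . . . . . .
    . . . . . . . X . . .
    . . . . . . . X X X X
    . . . . . . . X X X .
    . . . . . . . X X X .
    . . . . . . . X X . .
    . . . . . . . . X . .
    . . . . . . . . X . .
    . . . . . . . . . . .

Result: [[7,3],[7,4],[8,4],[9,4],[10,4],[7,5],[8,5],[9,5],[7,6],[8,6],[9,6],[7,7],[8,7],[8,8],[8,9]]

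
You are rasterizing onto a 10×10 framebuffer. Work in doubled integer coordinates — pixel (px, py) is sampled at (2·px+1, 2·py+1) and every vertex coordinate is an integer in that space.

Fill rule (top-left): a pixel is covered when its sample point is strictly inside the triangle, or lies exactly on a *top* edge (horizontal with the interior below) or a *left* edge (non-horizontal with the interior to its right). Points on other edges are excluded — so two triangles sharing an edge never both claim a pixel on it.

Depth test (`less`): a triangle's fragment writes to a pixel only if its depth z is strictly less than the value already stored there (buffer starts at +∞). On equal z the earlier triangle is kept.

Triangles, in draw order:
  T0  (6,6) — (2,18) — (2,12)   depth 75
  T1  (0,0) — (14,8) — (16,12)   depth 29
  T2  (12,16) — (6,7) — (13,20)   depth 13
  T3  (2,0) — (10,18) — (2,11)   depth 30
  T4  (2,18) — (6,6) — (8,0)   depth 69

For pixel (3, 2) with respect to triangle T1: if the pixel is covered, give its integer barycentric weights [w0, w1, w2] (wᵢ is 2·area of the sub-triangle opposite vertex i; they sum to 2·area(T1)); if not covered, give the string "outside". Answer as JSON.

T0:
  2·area = 24
  edge (6, 6)→(2, 18): d=(-4,12) right/bottom  bias=-1
  edge (2, 18)→(2, 12): d=(0,-6) top-left  bias=+0
  edge (2, 12)→(6, 6): d=(4,-6) top-left  bias=+0
    (3,1)@(7, 3): e=[0,30,-6] → .  [on edge]
    (2,4)@(5, 9): e=[0,18,6] → .  [on edge]
    (1,5)@(3, 11): e=[16,6,2] → X
    (2,5)@(5, 11): e=[-8,18,14] → .
    (1,6)@(3, 13): e=[8,6,10] → X
    (2,6)@(5, 13): e=[-16,18,22] → .
    (1,7)@(3, 15): e=[0,6,18] → .  [on edge]
  covered (2 px):
    . . . . . . . . . .
    . . . . . . . . . .
    . . . . . . . . . .
    . . . . . . . . . .
    . . . . . . . . . .
    . X . . . . . . . .
    . X . . . . . . . .
    . . . . . . . . . .
    . . . . . . . . . .
    . . . . . . . . . .
T1:
  2·area = 40
  edge (0, 0)→(14, 8): d=(14,8) right/bottom  bias=-1
  edge (14, 8)→(16, 12): d=(2,4) right/bottom  bias=-1
  edge (16, 12)→(0, 0): d=(-16,-12) top-left  bias=+0
    (2,1)@(5, 3): e=[2,26,12] → X
    (3,1)@(7, 3): e=[-14,18,36] → .
    (2,2)@(5, 5): e=[30,30,-20] → .
    (3,2)@(7, 5): e=[14,22,4] → X
    (4,2)@(9, 5): e=[-2,14,28] → .
    (3,3)@(7, 7): e=[42,26,-28] → .
    (5,3)@(11, 7): e=[10,10,20] → X
    (6,3)@(13, 7): e=[-6,2,44] → .
    (5,4)@(11, 9): e=[38,14,-12] → .
    (6,4)@(13, 9): e=[22,6,12] → X
    (7,4)@(15, 9): e=[6,-2,36] → .
    (6,5)@(13, 11): e=[50,10,-20] → .
  covered (5 px):
    . . . . . . . . . .
    . . X . . . . . . .
    . . . X . . . . . .
    . . . . . X . . . .
    . . . . . . X . . .
    . . . . . . . X . .
    . . . . . . . . . .
    . . . . . . . . . .
    . . . . . . . . . .
    . . . . . . . . . .
T2:
  2·area = 15  (B↔C swapped to make it positive)
  edge (12, 16)→(13, 20): d=(1,4) right/bottom  bias=-1
  edge (13, 20)→(6, 7): d=(-7,-13) top-left  bias=+0
  edge (6, 7)→(12, 16): d=(6,9) right/bottom  bias=-1
    (5,7)@(11, 15): e=[3,9,3] → X
    (6,7)@(13, 15): e=[-5,35,-15] → .
    (5,8)@(11, 17): e=[5,-5,15] → .
  covered (1 px):
    . . . . . . . . . .
    . . . . . . . . . .
    . . . . . . . . . .
    . . . . . . . . . .
    . . . . . . . . . .
    . . . . . . . . . .
    . . . . . . . . . .
    . . . . . X . . . .
    . . . . . . . . . .
    . . . . . . . . . .
T3:
  2·area = 88
  edge (2, 0)→(10, 18): d=(8,18) right/bottom  bias=-1
  edge (10, 18)→(2, 11): d=(-8,-7) top-left  bias=+0
  edge (2, 11)→(2, 0): d=(0,-11) top-left  bias=+0
    (1,1)@(3, 3): e=[6,71,11] → X
    (2,1)@(5, 3): e=[-30,85,33] → .
    (1,2)@(3, 5): e=[22,55,11] → X
    (2,2)@(5, 5): e=[-14,69,33] → .
    (1,3)@(3, 7): e=[38,39,11] → X
    (2,3)@(5, 7): e=[2,53,33] → X
    (3,3)@(7, 7): e=[-34,67,55] → .
    (1,4)@(3, 9): e=[54,23,11] → X
    (3,4)@(7, 9): e=[-18,51,55] → .
    (1,5)@(3, 11): e=[70,7,11] → X
    (3,5)@(7, 11): e=[-2,35,55] → .
    (1,6)@(3, 13): e=[86,-9,11] → .
  covered (12 px):
    . . . . . . . . . .
    . X . . . . . . . .
    . X . . . . . . . .
    . X X . . . . . . .
    . X X . . . . . . .
    . X X . . . . . . .
    . . X X . . . . . .
    . . . X . . . . . .
    . . . . X . . . . .
    . . . . . . . . . .
T4:
  degenerate (2·area = 0) — covers nothing

Answer: [22,4,14]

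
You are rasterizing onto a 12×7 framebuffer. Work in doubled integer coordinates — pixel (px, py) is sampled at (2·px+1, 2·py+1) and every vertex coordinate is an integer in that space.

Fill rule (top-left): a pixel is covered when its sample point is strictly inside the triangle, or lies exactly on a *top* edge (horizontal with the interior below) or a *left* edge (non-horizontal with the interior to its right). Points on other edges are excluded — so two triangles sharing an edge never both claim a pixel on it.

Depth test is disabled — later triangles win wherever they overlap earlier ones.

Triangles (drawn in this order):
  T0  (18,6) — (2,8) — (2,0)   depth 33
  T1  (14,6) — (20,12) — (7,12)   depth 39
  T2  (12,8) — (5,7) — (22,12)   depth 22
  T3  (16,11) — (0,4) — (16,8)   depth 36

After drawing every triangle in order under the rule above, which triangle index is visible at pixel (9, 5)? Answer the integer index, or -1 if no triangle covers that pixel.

T0:
  2·area = 128
  edge (18, 6)→(2, 8): d=(-16,2) right/bottom  bias=-1
  edge (2, 8)→(2, 0): d=(0,-8) top-left  bias=+0
  edge (2, 0)→(18, 6): d=(16,6) right/bottom  bias=-1
    (1,0)@(3, 1): e=[110,8,10] → #
    (2,0)@(5, 1): e=[106,24,-2] → ·
    (1,1)@(3, 3): e=[78,8,42] → #
    (2,1)@(5, 3): e=[74,24,30] → #
    (3,1)@(7, 3): e=[70,40,18] → #
    (4,1)@(9, 3): e=[66,56,6] → #
    (5,1)@(11, 3): e=[62,72,-6] → ·
    (1,2)@(3, 5): e=[46,8,74] → #
    (5,2)@(11, 5): e=[30,72,26] → #
    (6,2)@(13, 5): e=[26,88,14] → #
    (7,2)@(15, 5): e=[22,104,2] → #
    (8,2)@(17, 5): e=[18,120,-10] → ·
  covered (16 px):
    · # · · · · · · · · · ·
    · # # # # · · · · · · ·
    · # # # # # # # · · · ·
    · # # # # · · · · · · ·
    · · · · · · · · · · · ·
    · · · · · · · · · · · ·
    · · · · · · · · · · · ·
T1:
  2·area = 78
  edge (14, 6)→(20, 12): d=(6,6) right/bottom  bias=-1
  edge (20, 12)→(7, 12): d=(-13,0) right/bottom  bias=-1
  edge (7, 12)→(14, 6): d=(7,-6) top-left  bias=+0
    (4,0)@(9, 1): e=[0,143,-65] → ·  [on edge]
    (5,1)@(11, 3): e=[0,117,-39] → ·  [on edge]
    (6,2)@(13, 5): e=[0,91,-13] → ·  [on edge]
    (6,3)@(13, 7): e=[12,65,1] → #
    (7,3)@(15, 7): e=[0,65,13] → ·  [on edge]
    (5,4)@(11, 9): e=[36,39,3] → #
    (7,4)@(15, 9): e=[12,39,27] → #
    (8,4)@(17, 9): e=[0,39,39] → ·  [on edge]
    (4,5)@(9, 11): e=[60,13,5] → #
    (8,5)@(17, 11): e=[12,13,53] → #
    (9,5)@(19, 11): e=[0,13,65] → ·  [on edge]
    (4,6)@(9, 13): e=[72,-13,19] → ·
    (10,6)@(21, 13): e=[0,-13,91] → ·  [on edge]
  covered (9 px):
    · · · · · · · · · · · ·
    · · · · · · · · · · · ·
    · · · · · · · · · · · ·
    · · · · · · # · · · · ·
    · · · · · # # # · · · ·
    · · · · # # # # # · · ·
    · · · · · · · · · · · ·
T2:
  2·area = 18  (B↔C swapped to make it positive)
  edge (12, 8)→(22, 12): d=(10,4) right/bottom  bias=-1
  edge (22, 12)→(5, 7): d=(-17,-5) top-left  bias=+0
  edge (5, 7)→(12, 8): d=(7,1) right/bottom  bias=-1
    (2,3)@(5, 7): e=[18,0,0] → ·  [on edge]
    (6,4)@(13, 9): e=[6,6,6] → #
    (7,4)@(15, 9): e=[-2,16,4] → ·
    (9,4)@(19, 9): e=[-18,36,0] → ·  [on edge]
    (6,5)@(13, 11): e=[26,-28,20] → ·
    (9,5)@(19, 11): e=[2,2,14] → #
    (10,5)@(21, 11): e=[-6,12,12] → ·
    (9,6)@(19, 13): e=[22,-32,28] → ·
  covered (2 px):
    · · · · · · · · · · · ·
    · · · · · · · · · · · ·
    · · · · · · · · · · · ·
    · · · · · · · · · · · ·
    · · · · · · # · · · · ·
    · · · · · · · · · # · ·
    · · · · · · · · · · · ·
T3:
  2·area = 48
  edge (16, 11)→(0, 4): d=(-16,-7) top-left  bias=+0
  edge (0, 4)→(16, 8): d=(16,4) right/bottom  bias=-1
  edge (16, 8)→(16, 11): d=(0,3) right/bottom  bias=-1
    (1,2)@(3, 5): e=[5,4,39] → #
    (2,2)@(5, 5): e=[19,-4,33] → ·
    (1,3)@(3, 7): e=[-27,36,39] → ·
    (3,3)@(7, 7): e=[1,20,27] → #
    (4,3)@(9, 7): e=[15,12,21] → #
    (5,3)@(11, 7): e=[29,4,15] → #
    (6,3)@(13, 7): e=[43,-4,9] → ·
    (3,4)@(7, 9): e=[-31,52,27] → ·
    (4,4)@(9, 9): e=[-17,44,21] → ·
    (5,4)@(11, 9): e=[-3,36,15] → ·
    (6,4)@(13, 9): e=[11,28,9] → #
    (7,4)@(15, 9): e=[25,20,3] → #
  covered (6 px):
    · · · · · · · · · · · ·
    · · · · · · · · · · · ·
    · # · · · · · · · · · ·
    · · · # # # · · · · · ·
    · · · · · · # # · · · ·
    · · · · · · · · · · · ·
    · · · · · · · · · · · ·

Z-buffer (winner per pixel, '.' = empty):
  . 0 . . . . . . . . . .
  . 0 0 0 0 . . . . . . .
  . 3 0 0 0 0 0 0 . . . .
  . 0 0 3 3 3 1 . . . . .
  . . . . . 1 3 3 . . . .
  . . . . 1 1 1 1 1 2 . .
  . . . . . . . . . . . .

Answer: 2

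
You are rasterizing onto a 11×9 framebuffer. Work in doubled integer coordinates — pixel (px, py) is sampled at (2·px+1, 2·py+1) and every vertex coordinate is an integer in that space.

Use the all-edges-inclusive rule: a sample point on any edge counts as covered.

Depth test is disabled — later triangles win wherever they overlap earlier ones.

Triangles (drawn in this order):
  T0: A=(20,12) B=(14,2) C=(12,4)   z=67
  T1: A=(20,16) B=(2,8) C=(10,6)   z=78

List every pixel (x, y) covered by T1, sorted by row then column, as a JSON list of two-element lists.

T0:
  2·area = 32  (B↔C swapped to make it positive)
  edge (20, 12)→(12, 4): d=(-8,-8) inclusive
  edge (12, 4)→(14, 2): d=(2,-2) inclusive
  edge (14, 2)→(20, 12): d=(6,10) inclusive
    (4,0)@(9, 1): e=[0,-12,44] → ·  [on edge]
    (7,0)@(15, 1): e=[48,0,-16] → ·  [on edge]
    (5,1)@(11, 3): e=[0,-4,36] → ·  [on edge]
    (6,1)@(13, 3): e=[16,0,16] → █  [on edge]
    (7,1)@(15, 3): e=[32,4,-4] → ·
    (5,2)@(11, 5): e=[-16,0,48] → ·  [on edge]
    (6,2)@(13, 5): e=[0,4,28] → █  [on edge]
    (7,2)@(15, 5): e=[16,8,8] → █
    (8,2)@(17, 5): e=[32,12,-12] → ·
    (4,3)@(9, 7): e=[-48,0,80] → ·  [on edge]
    (6,3)@(13, 7): e=[-16,8,40] → ·
    (7,3)@(15, 7): e=[0,12,20] → █  [on edge]
    (8,3)@(17, 7): e=[16,16,0] → █  [on edge]
    (3,4)@(7, 9): e=[-80,0,112] → ·  [on edge]
    (8,4)@(17, 9): e=[0,20,12] → █  [on edge]
    (2,5)@(5, 11): e=[-112,0,144] → ·  [on edge]
    (9,5)@(19, 11): e=[0,28,4] → █  [on edge]
    (1,6)@(3, 13): e=[-144,0,176] → ·  [on edge]
    (10,6)@(21, 13): e=[0,36,-4] → ·  [on edge]
    (0,7)@(1, 15): e=[-176,0,208] → ·  [on edge]
  covered (7 px):
    · · · · · · · · · · ·
    · · · · · · █ · · · ·
    · · · · · · █ █ · · ·
    · · · · · · · █ █ · ·
    · · · · · · · · █ · ·
    · · · · · · · · · █ ·
    · · · · · · · · · · ·
    · · · · · · · · · · ·
    · · · · · · · · · · ·
T1:
  2·area = 100
  edge (20, 16)→(2, 8): d=(-18,-8) inclusive
  edge (2, 8)→(10, 6): d=(8,-2) inclusive
  edge (10, 6)→(20, 16): d=(10,10) inclusive
    (2,0)@(5, 1): e=[150,-50,0] → ·  [on edge]
    (3,1)@(7, 3): e=[130,-30,0] → ·  [on edge]
    (4,2)@(9, 5): e=[110,-10,0] → ·  [on edge]
    (3,3)@(7, 7): e=[58,2,40] → █
    (4,3)@(9, 7): e=[74,6,20] → █
    (5,3)@(11, 7): e=[90,10,0] → █  [on edge]
    (6,3)@(13, 7): e=[106,14,-20] → ·
    (2,4)@(5, 9): e=[6,14,80] → █
    (6,4)@(13, 9): e=[70,30,0] → █  [on edge]
    (7,4)@(15, 9): e=[86,34,-20] → ·
    (2,5)@(5, 11): e=[-30,30,100] → ·
    (3,5)@(7, 11): e=[-14,34,80] → ·
    (7,5)@(15, 11): e=[50,50,0] → █  [on edge]
    (8,6)@(17, 13): e=[30,70,0] → █  [on edge]
    (9,7)@(19, 15): e=[10,90,0] → █  [on edge]
    (10,8)@(21, 17): e=[-10,110,0] → ·  [on edge]
  covered (15 px):
    · · · · · · · · · · ·
    · · · · · · · · · · ·
    · · · · · · · · · · ·
    · · · █ █ █ · · · · ·
    · · █ █ █ █ █ · · · ·
    · · · · █ █ █ █ · · ·
    · · · · · · · █ █ · ·
    · · · · · · · · · █ ·
    · · · · · · · · · · ·

Final: [[3,3],[4,3],[5,3],[2,4],[3,4],[4,4],[5,4],[6,4],[4,5],[5,5],[6,5],[7,5],[7,6],[8,6],[9,7]]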